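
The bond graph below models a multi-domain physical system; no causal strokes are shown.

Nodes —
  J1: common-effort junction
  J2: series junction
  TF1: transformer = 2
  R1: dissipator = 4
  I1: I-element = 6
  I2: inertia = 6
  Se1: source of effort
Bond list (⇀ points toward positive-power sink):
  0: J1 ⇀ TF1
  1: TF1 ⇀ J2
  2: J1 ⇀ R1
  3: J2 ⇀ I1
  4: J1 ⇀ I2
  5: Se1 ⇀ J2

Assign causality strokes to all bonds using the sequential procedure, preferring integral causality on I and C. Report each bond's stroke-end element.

b5 |J2  (source Se1 imposes e)
b3 |I1  (prefer integral on I1)
b1 |J2  (J2: bond 3 brought flow, rest push out)
b0 |TF1  (TF1 one-in-one-out from 1)
b4 |I2  (prefer integral on I2)
b2 |J1  (closing 0-jn rule on J1)

β0 stroke→TF1
β1 stroke→J2
β2 stroke→J1
β3 stroke→I1
β4 stroke→I2
β5 stroke→J2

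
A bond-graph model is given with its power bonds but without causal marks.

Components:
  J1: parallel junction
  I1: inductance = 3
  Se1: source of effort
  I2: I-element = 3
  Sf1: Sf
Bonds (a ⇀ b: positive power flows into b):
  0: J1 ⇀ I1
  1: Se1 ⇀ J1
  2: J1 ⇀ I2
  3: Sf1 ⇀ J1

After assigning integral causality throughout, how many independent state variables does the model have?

b1 stroke at J1  (Se1 (Se) sets effort on bond)
b3 stroke at Sf1  (source Sf1 imposes f)
b0 stroke at I1  (J1 effort already set via bond 1)
b2 stroke at I2  (J1: bond 1 brought effort, rest push out)

2  (I1, I2 all integral)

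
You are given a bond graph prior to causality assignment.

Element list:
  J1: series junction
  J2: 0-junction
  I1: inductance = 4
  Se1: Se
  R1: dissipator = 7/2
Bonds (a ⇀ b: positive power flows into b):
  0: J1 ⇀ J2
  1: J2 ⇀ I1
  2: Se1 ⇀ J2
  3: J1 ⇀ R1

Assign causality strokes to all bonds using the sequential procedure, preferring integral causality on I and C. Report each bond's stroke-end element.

bond 2 stroke at J2  (Se1 fixes effort; stroke away)
bond 0 stroke at J1  (common-e at J2 fixed by 2)
bond 1 stroke at I1  (J2: bond 2 brought effort, rest push out)
bond 3 stroke at R1  (only one flow-in slot at J1)

bond 0 stroke→J1
bond 1 stroke→I1
bond 2 stroke→J2
bond 3 stroke→R1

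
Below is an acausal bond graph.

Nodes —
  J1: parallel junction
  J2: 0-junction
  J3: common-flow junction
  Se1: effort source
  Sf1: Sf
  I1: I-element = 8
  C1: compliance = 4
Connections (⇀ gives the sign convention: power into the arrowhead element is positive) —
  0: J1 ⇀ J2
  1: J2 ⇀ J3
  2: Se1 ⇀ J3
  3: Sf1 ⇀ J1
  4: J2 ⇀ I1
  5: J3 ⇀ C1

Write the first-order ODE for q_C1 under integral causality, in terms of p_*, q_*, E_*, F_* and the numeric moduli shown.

bond 2 stroke at J3  (Se1 (Se) sets effort on bond)
bond 3 stroke at Sf1  (Sf1 (Sf) sets flow on bond)
bond 0 stroke at J1  (J1 needs exactly one e-in)
bond 4 stroke at I1  (I1: I, integral causality)
bond 1 stroke at J2  (J2: last free bond brings effort in)
bond 5 stroke at J3  (J3 flow already set via bond 1)

dq_C1/dt = F_Sf1 - p_I1/8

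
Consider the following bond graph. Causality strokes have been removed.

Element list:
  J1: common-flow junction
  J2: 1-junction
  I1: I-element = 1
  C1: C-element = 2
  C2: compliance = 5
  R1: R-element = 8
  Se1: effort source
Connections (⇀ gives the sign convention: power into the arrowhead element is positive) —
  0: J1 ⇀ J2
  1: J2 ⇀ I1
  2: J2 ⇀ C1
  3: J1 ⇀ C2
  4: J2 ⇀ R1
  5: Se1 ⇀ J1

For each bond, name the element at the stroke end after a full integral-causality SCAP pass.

b0 →J2
b1 →I1
b2 →J2
b3 →J1
b4 →J2
b5 →J1

b5 |J1  (Se1 (Se) sets effort on bond)
b1 |I1  (I1 outputs flow p/I1)
b0 |J2  (common-f at J2 fixed by 1)
b2 |J2  (J2 flow already set via bond 1)
b4 |J2  (common-f at J2 fixed by 1)
b3 |J1  (1-jn J1 has f-setter on 0)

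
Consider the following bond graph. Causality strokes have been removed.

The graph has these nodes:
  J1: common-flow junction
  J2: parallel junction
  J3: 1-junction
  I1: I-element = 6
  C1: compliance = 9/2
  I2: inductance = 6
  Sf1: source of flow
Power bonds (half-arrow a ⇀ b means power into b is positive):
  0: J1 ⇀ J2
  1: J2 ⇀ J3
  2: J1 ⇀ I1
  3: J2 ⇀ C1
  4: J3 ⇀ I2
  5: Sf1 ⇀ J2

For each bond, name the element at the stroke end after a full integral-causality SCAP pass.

#5 |Sf1  (Sf1 (Sf) sets flow on bond)
#2 |I1  (I1 integral (f out))
#0 |J1  (J1: bond 2 brought flow, rest push out)
#3 |J2  (C1 outputs effort q/C1)
#1 |J3  (J2: bond 3 brought effort, rest push out)
#4 |I2  (J3: last free bond brings flow in)

b0 stroke at J1
b1 stroke at J3
b2 stroke at I1
b3 stroke at J2
b4 stroke at I2
b5 stroke at Sf1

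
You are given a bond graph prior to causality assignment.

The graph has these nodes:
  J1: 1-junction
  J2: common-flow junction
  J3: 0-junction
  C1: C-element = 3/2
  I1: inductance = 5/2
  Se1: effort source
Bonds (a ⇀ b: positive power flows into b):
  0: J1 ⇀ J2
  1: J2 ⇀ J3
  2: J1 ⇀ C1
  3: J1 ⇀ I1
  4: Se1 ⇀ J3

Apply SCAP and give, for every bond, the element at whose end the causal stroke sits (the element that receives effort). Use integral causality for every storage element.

#0 stroke at J1
#1 stroke at J2
#2 stroke at J1
#3 stroke at I1
#4 stroke at J3

β4 stroke→J3  (source Se1 imposes e)
β1 stroke→J2  (common-e at J3 fixed by 4)
β0 stroke→J1  (closing 1-jn rule on J2)
β2 stroke→J1  (C1 integral (e out))
β3 stroke→I1  (J1: last free bond brings flow in)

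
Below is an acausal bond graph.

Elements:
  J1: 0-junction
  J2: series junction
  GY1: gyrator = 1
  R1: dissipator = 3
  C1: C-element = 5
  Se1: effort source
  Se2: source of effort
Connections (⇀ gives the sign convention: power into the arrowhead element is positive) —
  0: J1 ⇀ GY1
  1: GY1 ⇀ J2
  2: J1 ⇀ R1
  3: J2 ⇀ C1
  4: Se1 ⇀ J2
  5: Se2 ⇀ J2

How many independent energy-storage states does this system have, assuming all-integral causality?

bond 4 stroke→J2  (source Se1 imposes e)
bond 5 stroke→J2  (Se2 (Se) sets effort on bond)
bond 3 stroke→J2  (C1: C, integral causality)
bond 1 stroke→GY1  (closing 1-jn rule on J2)
bond 0 stroke→GY1  (through GY1, causality inverts; strokes same side of GY1)
bond 2 stroke→J1  (closing 0-jn rule on J1)

1  (C1 all integral)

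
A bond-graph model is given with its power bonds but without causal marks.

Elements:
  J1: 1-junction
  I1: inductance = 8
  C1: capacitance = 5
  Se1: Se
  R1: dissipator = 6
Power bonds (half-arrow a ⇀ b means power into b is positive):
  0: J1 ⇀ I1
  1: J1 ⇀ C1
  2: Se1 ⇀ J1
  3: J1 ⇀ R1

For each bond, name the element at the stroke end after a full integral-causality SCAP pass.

bond 2 stroke→J1  (Se1 (Se) sets effort on bond)
bond 0 stroke→I1  (I1 outputs flow p/I1)
bond 1 stroke→J1  (J1: bond 0 brought flow, rest push out)
bond 3 stroke→J1  (J1 flow already set via bond 0)

b0 stroke at I1
b1 stroke at J1
b2 stroke at J1
b3 stroke at J1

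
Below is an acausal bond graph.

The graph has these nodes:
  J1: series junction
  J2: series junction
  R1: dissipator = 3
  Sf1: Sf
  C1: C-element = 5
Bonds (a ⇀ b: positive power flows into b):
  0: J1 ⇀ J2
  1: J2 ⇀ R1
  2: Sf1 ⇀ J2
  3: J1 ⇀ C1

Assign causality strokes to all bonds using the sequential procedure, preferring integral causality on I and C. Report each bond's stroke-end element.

bond 0 stroke at J2
bond 1 stroke at J2
bond 2 stroke at Sf1
bond 3 stroke at J1

bond 2 stroke at Sf1  (source Sf1 imposes f)
bond 0 stroke at J2  (J2 flow already set via bond 2)
bond 1 stroke at J2  (1-jn J2 has f-setter on 2)
bond 3 stroke at J1  (1-jn J1 has f-setter on 0)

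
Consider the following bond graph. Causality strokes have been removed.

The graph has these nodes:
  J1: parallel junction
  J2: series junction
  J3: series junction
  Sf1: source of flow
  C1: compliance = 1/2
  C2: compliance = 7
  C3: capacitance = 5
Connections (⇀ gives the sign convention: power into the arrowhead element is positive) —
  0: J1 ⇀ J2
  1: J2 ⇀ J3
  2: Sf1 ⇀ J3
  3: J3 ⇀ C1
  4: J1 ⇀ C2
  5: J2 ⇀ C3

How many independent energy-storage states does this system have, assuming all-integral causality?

b2 |Sf1  (Sf1 fixes flow; stroke at Sf1)
b1 |J3  (J3: bond 2 brought flow, rest push out)
b3 |J3  (J3 flow already set via bond 2)
b0 |J2  (common-f at J2 fixed by 1)
b5 |J2  (J2: bond 1 brought flow, rest push out)
b4 |J1  (closing 0-jn rule on J1)

3  (C1, C2, C3 all integral)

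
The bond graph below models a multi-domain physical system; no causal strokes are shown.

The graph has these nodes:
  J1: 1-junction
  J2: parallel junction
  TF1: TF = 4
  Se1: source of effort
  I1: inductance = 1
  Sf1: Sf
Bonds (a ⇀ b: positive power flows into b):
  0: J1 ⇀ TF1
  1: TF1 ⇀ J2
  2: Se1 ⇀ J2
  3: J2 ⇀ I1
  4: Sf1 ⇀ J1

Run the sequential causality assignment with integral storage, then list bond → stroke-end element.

b2 stroke→J2  (source Se1 imposes e)
b4 stroke→Sf1  (source Sf1 imposes f)
b0 stroke→J1  (1-jn J1 has f-setter on 4)
b1 stroke→TF1  (0-jn J2 has e-setter on 2)
b3 stroke→I1  (J2 effort already set via bond 2)

b0 stroke at J1
b1 stroke at TF1
b2 stroke at J2
b3 stroke at I1
b4 stroke at Sf1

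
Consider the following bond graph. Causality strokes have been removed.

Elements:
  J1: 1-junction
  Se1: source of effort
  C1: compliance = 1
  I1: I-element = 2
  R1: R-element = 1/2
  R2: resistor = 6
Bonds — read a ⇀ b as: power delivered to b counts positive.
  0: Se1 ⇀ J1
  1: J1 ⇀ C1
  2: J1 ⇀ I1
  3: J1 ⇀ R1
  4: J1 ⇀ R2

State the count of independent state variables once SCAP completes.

2  (C1, I1 all integral)

bond 0 →J1  (Se1: effort source, stroke at far end)
bond 1 →J1  (prefer integral on C1)
bond 2 →I1  (prefer integral on I1)
bond 3 →J1  (1-jn J1 has f-setter on 2)
bond 4 →J1  (common-f at J1 fixed by 2)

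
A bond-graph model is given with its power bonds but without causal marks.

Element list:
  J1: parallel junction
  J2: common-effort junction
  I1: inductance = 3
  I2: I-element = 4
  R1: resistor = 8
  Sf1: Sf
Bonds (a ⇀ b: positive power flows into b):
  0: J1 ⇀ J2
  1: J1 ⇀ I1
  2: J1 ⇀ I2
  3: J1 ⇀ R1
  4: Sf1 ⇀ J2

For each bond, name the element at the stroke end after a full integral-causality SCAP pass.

bond 0 |J2
bond 1 |I1
bond 2 |I2
bond 3 |J1
bond 4 |Sf1

#4 →Sf1  (Sf1: flow source, stroke at near end)
#0 →J2  (J2 needs exactly one e-in)
#1 →I1  (prefer integral on I1)
#2 →I2  (I2 outputs flow p/I2)
#3 →J1  (closing 0-jn rule on J1)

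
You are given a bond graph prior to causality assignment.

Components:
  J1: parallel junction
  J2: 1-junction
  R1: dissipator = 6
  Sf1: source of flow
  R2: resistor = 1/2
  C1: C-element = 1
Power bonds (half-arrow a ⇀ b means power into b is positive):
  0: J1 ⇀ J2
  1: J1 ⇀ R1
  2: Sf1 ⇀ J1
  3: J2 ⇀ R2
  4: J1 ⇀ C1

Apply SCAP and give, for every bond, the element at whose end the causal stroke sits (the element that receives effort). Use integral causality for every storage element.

bond 0 |J2
bond 1 |R1
bond 2 |Sf1
bond 3 |R2
bond 4 |J1

β2 stroke→Sf1  (Sf1 fixes flow; stroke at Sf1)
β4 stroke→J1  (C1 outputs effort q/C1)
β0 stroke→J2  (0-jn J1 has e-setter on 4)
β1 stroke→R1  (common-e at J1 fixed by 4)
β3 stroke→R2  (closing 1-jn rule on J2)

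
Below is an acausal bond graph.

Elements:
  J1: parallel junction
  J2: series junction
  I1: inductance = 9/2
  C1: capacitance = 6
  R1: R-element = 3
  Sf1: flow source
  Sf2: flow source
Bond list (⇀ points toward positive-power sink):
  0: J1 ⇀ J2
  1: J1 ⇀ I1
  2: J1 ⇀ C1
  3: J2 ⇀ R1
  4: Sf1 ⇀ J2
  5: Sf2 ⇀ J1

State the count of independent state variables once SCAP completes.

2  (C1, I1 all integral)

β4 |Sf1  (source Sf1 imposes f)
β5 |Sf2  (source Sf2 imposes f)
β0 |J2  (J2: bond 4 brought flow, rest push out)
β3 |J2  (common-f at J2 fixed by 4)
β1 |I1  (I1: I, integral causality)
β2 |J1  (closing 0-jn rule on J1)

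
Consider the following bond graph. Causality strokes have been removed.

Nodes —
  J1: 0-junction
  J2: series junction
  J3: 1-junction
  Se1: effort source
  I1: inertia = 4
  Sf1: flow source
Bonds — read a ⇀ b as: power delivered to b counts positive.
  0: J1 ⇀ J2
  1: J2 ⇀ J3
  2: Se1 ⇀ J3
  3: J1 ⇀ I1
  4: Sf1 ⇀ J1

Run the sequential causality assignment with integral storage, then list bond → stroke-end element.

β2 stroke→J3  (Se1 fixes effort; stroke away)
β4 stroke→Sf1  (Sf1: flow source, stroke at near end)
β1 stroke→J2  (only one flow-in slot at J3)
β0 stroke→J1  (J2 needs exactly one f-in)
β3 stroke→I1  (J1 effort already set via bond 0)

β0 stroke at J1
β1 stroke at J2
β2 stroke at J3
β3 stroke at I1
β4 stroke at Sf1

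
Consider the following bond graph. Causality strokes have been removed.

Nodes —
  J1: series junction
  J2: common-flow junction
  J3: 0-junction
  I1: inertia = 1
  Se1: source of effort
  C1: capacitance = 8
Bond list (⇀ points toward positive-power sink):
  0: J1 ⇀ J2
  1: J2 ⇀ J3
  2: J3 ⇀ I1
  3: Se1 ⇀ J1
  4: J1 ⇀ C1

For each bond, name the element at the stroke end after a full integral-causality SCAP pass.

bond 3 stroke at J1  (Se1 (Se) sets effort on bond)
bond 2 stroke at I1  (I1 outputs flow p/I1)
bond 1 stroke at J3  (only one effort-in slot at J3)
bond 0 stroke at J2  (1-jn J2 has f-setter on 1)
bond 4 stroke at J1  (common-f at J1 fixed by 0)

b0 stroke at J2
b1 stroke at J3
b2 stroke at I1
b3 stroke at J1
b4 stroke at J1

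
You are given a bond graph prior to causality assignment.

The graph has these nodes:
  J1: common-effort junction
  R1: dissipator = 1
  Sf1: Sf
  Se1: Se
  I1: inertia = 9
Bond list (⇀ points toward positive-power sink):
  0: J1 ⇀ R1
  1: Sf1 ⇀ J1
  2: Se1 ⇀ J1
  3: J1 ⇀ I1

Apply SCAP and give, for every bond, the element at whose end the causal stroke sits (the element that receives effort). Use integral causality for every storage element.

bond 1 →Sf1  (Sf1 fixes flow; stroke at Sf1)
bond 2 →J1  (Se1: effort source, stroke at far end)
bond 0 →R1  (common-e at J1 fixed by 2)
bond 3 →I1  (J1 effort already set via bond 2)

#0 stroke at R1
#1 stroke at Sf1
#2 stroke at J1
#3 stroke at I1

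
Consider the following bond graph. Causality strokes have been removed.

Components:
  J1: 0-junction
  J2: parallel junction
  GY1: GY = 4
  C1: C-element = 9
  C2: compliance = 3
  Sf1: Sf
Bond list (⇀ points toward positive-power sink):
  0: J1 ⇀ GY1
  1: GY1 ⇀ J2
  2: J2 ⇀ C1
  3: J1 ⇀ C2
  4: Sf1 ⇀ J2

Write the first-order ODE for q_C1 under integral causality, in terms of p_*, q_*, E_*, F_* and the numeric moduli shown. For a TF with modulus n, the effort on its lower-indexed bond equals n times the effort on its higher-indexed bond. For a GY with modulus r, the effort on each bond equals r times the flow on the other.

dq_C1/dt = F_Sf1 + q_C2/12

β4 →Sf1  (Sf1: flow source, stroke at near end)
β2 →J2  (C1 integral (e out))
β1 →GY1  (J2: bond 2 brought effort, rest push out)
β0 →GY1  (GY1 both-in/both-out from 1)
β3 →J1  (closing 0-jn rule on J1)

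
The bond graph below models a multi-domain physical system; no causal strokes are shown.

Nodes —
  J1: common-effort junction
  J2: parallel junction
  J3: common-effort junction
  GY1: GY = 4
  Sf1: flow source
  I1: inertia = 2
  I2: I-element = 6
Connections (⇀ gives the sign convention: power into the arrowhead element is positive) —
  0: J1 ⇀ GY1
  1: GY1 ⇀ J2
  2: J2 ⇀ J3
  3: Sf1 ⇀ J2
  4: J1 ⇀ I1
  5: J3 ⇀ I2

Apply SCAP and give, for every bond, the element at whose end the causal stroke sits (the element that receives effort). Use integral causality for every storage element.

b3 →Sf1  (Sf1 fixes flow; stroke at Sf1)
b4 →I1  (prefer integral on I1)
b0 →J1  (closing 0-jn rule on J1)
b1 →J2  (GY1 both-in/both-out from 0)
b2 →J3  (common-e at J2 fixed by 1)
b5 →I2  (J3: bond 2 brought effort, rest push out)

β0 stroke at J1
β1 stroke at J2
β2 stroke at J3
β3 stroke at Sf1
β4 stroke at I1
β5 stroke at I2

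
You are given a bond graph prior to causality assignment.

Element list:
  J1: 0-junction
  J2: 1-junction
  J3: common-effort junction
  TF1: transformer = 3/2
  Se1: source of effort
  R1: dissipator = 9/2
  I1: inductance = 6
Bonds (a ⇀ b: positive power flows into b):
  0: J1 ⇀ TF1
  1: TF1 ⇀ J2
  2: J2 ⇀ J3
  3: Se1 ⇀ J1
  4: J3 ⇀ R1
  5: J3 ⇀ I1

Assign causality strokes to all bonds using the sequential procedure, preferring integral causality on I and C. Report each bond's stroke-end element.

#0 stroke at TF1
#1 stroke at J2
#2 stroke at J3
#3 stroke at J1
#4 stroke at R1
#5 stroke at I1

β3 →J1  (Se1: effort source, stroke at far end)
β0 →TF1  (0-jn J1 has e-setter on 3)
β1 →J2  (through TF1, causality passes straight; one stroke at TF1)
β2 →J3  (only one flow-in slot at J2)
β4 →R1  (0-jn J3 has e-setter on 2)
β5 →I1  (0-jn J3 has e-setter on 2)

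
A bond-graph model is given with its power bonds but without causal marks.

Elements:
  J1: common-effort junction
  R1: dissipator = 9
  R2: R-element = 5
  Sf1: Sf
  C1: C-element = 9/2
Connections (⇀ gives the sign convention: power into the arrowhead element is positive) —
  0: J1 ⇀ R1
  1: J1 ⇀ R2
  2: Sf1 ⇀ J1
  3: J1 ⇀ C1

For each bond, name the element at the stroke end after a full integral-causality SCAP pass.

#0 stroke at R1
#1 stroke at R2
#2 stroke at Sf1
#3 stroke at J1

b2 |Sf1  (Sf1: flow source, stroke at near end)
b3 |J1  (C1: C, integral causality)
b0 |R1  (J1 effort already set via bond 3)
b1 |R2  (0-jn J1 has e-setter on 3)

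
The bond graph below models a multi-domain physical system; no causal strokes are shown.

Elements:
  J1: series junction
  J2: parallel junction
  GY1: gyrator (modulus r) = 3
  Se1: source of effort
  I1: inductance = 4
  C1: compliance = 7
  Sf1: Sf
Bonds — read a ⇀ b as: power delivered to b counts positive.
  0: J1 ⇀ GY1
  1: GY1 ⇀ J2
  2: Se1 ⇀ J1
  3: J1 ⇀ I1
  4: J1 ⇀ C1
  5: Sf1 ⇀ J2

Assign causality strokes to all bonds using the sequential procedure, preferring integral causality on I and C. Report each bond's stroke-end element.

β0 stroke at J1
β1 stroke at J2
β2 stroke at J1
β3 stroke at I1
β4 stroke at J1
β5 stroke at Sf1

b2 stroke at J1  (source Se1 imposes e)
b5 stroke at Sf1  (Sf1 (Sf) sets flow on bond)
b1 stroke at J2  (closing 0-jn rule on J2)
b0 stroke at J1  (through GY1, causality inverts; strokes same side of GY1)
b3 stroke at I1  (I1 integral (f out))
b4 stroke at J1  (common-f at J1 fixed by 3)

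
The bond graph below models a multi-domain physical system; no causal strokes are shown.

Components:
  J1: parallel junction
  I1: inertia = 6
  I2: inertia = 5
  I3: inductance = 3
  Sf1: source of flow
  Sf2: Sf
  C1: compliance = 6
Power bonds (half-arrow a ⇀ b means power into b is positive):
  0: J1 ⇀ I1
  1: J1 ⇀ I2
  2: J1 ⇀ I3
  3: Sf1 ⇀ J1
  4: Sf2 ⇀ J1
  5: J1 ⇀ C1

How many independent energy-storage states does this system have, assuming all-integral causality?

b3 →Sf1  (Sf1 (Sf) sets flow on bond)
b4 →Sf2  (Sf2 fixes flow; stroke at Sf2)
b0 →I1  (I1 outputs flow p/I1)
b1 →I2  (I2 integral (f out))
b2 →I3  (I3: I, integral causality)
b5 →J1  (only one effort-in slot at J1)

4  (C1, I1, I2, I3 all integral)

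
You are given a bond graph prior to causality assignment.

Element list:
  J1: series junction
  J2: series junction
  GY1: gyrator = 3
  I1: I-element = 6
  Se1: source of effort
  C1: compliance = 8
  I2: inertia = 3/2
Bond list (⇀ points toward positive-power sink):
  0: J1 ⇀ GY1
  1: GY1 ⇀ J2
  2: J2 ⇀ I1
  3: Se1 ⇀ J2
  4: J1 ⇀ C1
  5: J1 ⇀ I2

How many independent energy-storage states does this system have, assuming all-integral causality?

3  (C1, I1, I2 all integral)

#3 stroke→J2  (Se1: effort source, stroke at far end)
#2 stroke→I1  (prefer integral on I1)
#1 stroke→J2  (J2 flow already set via bond 2)
#0 stroke→J1  (GY1 both-in/both-out from 1)
#4 stroke→J1  (C1: C, integral causality)
#5 stroke→I2  (only one flow-in slot at J1)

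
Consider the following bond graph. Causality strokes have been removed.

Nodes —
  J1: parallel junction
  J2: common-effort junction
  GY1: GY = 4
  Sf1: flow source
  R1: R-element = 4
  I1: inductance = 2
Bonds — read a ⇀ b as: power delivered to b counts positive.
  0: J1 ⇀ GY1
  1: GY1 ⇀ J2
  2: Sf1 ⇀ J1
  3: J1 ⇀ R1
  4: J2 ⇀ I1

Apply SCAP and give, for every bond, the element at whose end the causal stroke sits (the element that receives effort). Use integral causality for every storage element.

bond 0 |J1
bond 1 |J2
bond 2 |Sf1
bond 3 |R1
bond 4 |I1

β2 stroke at Sf1  (source Sf1 imposes f)
β4 stroke at I1  (I1: I, integral causality)
β1 stroke at J2  (only one effort-in slot at J2)
β0 stroke at J1  (through GY1, causality inverts; strokes same side of GY1)
β3 stroke at R1  (J1: bond 0 brought effort, rest push out)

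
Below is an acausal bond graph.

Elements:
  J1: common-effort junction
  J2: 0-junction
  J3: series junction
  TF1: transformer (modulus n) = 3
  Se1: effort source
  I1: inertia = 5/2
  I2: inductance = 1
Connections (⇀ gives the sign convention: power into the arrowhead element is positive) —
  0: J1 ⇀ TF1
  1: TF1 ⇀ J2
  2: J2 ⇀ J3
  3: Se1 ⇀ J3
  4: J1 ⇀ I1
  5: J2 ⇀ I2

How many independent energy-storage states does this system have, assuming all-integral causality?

2  (I1, I2 all integral)

b3 →J3  (source Se1 imposes e)
b2 →J2  (J3 needs exactly one f-in)
b1 →TF1  (0-jn J2 has e-setter on 2)
b5 →I2  (J2 effort already set via bond 2)
b0 →J1  (TF TF1: opposite of bond 1)
b4 →I1  (0-jn J1 has e-setter on 0)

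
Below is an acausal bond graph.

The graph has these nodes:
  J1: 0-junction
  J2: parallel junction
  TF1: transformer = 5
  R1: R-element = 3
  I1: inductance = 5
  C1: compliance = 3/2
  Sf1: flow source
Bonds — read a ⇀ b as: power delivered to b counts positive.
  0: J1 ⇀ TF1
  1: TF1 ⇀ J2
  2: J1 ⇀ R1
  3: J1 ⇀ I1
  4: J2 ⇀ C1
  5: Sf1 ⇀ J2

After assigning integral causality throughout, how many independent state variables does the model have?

2  (C1, I1 all integral)

β5 →Sf1  (source Sf1 imposes f)
β3 →I1  (I1 outputs flow p/I1)
β4 →J2  (C1 outputs effort q/C1)
β1 →TF1  (J2 effort already set via bond 4)
β0 →J1  (TF TF1: opposite of bond 1)
β2 →R1  (J1: bond 0 brought effort, rest push out)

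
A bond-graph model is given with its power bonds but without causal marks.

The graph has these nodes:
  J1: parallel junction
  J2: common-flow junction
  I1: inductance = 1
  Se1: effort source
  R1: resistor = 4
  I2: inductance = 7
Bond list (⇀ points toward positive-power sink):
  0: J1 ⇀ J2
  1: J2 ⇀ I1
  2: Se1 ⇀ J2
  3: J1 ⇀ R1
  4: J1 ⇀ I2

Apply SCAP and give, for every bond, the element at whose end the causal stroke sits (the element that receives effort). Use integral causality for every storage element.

b0 stroke at J2
b1 stroke at I1
b2 stroke at J2
b3 stroke at J1
b4 stroke at I2

bond 2 |J2  (source Se1 imposes e)
bond 1 |I1  (I1 outputs flow p/I1)
bond 0 |J2  (J2 flow already set via bond 1)
bond 4 |I2  (I2 outputs flow p/I2)
bond 3 |J1  (only one effort-in slot at J1)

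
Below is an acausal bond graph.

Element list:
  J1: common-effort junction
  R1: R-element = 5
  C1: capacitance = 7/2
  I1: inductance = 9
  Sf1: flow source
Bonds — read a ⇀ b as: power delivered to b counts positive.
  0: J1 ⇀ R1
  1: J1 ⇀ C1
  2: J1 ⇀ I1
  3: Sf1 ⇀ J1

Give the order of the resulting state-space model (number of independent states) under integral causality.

2  (C1, I1 all integral)

β3 stroke→Sf1  (source Sf1 imposes f)
β1 stroke→J1  (prefer integral on C1)
β0 stroke→R1  (J1 effort already set via bond 1)
β2 stroke→I1  (J1 effort already set via bond 1)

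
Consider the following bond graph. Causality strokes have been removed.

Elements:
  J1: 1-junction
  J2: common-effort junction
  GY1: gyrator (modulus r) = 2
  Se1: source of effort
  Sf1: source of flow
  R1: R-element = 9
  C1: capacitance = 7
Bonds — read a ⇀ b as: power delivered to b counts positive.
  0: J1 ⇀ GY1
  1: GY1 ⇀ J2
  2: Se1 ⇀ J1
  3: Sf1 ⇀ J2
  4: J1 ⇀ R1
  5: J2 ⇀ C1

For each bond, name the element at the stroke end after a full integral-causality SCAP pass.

b0 |GY1
b1 |GY1
b2 |J1
b3 |Sf1
b4 |J1
b5 |J2

#2 stroke at J1  (Se1 (Se) sets effort on bond)
#3 stroke at Sf1  (source Sf1 imposes f)
#5 stroke at J2  (C1: C, integral causality)
#1 stroke at GY1  (0-jn J2 has e-setter on 5)
#0 stroke at GY1  (GY1 both-in/both-out from 1)
#4 stroke at J1  (J1 flow already set via bond 0)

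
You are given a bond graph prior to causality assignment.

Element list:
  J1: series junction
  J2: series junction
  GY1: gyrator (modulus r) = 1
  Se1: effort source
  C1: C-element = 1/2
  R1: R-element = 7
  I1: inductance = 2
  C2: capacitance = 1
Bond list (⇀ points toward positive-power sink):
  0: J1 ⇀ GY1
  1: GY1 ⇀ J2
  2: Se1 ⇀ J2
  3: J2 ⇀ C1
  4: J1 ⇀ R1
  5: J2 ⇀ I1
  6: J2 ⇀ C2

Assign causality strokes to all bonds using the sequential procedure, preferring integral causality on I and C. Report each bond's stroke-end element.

β0 →J1
β1 →J2
β2 →J2
β3 →J2
β4 →R1
β5 →I1
β6 →J2

β2 →J2  (Se1 (Se) sets effort on bond)
β3 →J2  (C1 integral (e out))
β5 →I1  (I1 integral (f out))
β1 →J2  (J2: bond 5 brought flow, rest push out)
β6 →J2  (common-f at J2 fixed by 5)
β0 →J1  (GY GY1: same side as bond 1)
β4 →R1  (closing 1-jn rule on J1)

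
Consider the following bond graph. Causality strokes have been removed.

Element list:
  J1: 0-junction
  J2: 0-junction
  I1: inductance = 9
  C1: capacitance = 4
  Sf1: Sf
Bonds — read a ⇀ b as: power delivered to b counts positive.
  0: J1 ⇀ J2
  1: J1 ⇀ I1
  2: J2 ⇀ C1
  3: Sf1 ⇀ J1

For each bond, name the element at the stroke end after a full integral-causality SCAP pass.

#0 →J1
#1 →I1
#2 →J2
#3 →Sf1

#3 stroke→Sf1  (Sf1: flow source, stroke at near end)
#1 stroke→I1  (I1 outputs flow p/I1)
#0 stroke→J1  (J1 needs exactly one e-in)
#2 stroke→J2  (J2: last free bond brings effort in)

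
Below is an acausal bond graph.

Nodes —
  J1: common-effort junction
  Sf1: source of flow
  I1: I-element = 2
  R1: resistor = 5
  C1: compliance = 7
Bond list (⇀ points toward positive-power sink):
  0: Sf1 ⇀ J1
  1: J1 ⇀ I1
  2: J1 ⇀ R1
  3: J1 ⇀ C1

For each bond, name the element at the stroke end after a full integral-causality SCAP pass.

bond 0 stroke→Sf1  (Sf1 (Sf) sets flow on bond)
bond 1 stroke→I1  (I1 integral (f out))
bond 3 stroke→J1  (C1 integral (e out))
bond 2 stroke→R1  (J1: bond 3 brought effort, rest push out)

#0 |Sf1
#1 |I1
#2 |R1
#3 |J1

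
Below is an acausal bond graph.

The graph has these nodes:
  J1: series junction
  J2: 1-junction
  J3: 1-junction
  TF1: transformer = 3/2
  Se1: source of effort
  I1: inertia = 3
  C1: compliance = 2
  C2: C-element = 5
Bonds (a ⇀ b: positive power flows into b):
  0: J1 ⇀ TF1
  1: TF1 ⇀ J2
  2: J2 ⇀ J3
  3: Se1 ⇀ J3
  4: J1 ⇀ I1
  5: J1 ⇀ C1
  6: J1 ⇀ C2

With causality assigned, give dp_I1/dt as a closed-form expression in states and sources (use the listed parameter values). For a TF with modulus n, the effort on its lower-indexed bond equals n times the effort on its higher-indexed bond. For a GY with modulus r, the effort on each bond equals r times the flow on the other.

bond 3 →J3  (Se1 fixes effort; stroke away)
bond 2 →J2  (J3 needs exactly one f-in)
bond 1 →TF1  (closing 1-jn rule on J2)
bond 0 →J1  (through TF1, causality passes straight; one stroke at TF1)
bond 4 →I1  (I1 integral (f out))
bond 5 →J1  (common-f at J1 fixed by 4)
bond 6 →J1  (J1: bond 4 brought flow, rest push out)

dp_I1/dt = 3*E_Se1/2 - q_C1/2 - q_C2/5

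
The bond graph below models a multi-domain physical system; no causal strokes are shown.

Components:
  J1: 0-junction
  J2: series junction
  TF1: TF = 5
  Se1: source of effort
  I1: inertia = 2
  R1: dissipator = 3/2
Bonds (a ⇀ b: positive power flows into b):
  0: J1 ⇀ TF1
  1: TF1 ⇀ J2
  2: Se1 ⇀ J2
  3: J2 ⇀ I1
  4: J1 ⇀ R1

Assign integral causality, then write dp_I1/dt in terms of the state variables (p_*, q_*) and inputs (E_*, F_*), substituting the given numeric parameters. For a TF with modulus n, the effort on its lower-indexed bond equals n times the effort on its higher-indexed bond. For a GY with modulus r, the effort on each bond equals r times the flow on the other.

dp_I1/dt = E_Se1 - 3*p_I1/100

b2 |J2  (Se1 fixes effort; stroke away)
b3 |I1  (prefer integral on I1)
b1 |J2  (common-f at J2 fixed by 3)
b0 |TF1  (through TF1, causality passes straight; one stroke at TF1)
b4 |J1  (J1 needs exactly one e-in)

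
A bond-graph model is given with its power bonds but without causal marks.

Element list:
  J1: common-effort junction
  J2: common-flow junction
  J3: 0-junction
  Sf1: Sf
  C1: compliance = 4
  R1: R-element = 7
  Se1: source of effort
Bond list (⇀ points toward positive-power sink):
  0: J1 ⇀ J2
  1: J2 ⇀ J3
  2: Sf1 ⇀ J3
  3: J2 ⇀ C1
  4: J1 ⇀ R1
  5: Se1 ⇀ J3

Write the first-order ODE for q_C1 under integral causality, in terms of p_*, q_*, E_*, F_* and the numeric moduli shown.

#2 |Sf1  (Sf1: flow source, stroke at near end)
#5 |J3  (Se1 fixes effort; stroke away)
#1 |J2  (common-e at J3 fixed by 5)
#3 |J2  (C1 integral (e out))
#0 |J1  (only one flow-in slot at J2)
#4 |R1  (J1 effort already set via bond 0)

dq_C1/dt = -E_Se1/7 - q_C1/28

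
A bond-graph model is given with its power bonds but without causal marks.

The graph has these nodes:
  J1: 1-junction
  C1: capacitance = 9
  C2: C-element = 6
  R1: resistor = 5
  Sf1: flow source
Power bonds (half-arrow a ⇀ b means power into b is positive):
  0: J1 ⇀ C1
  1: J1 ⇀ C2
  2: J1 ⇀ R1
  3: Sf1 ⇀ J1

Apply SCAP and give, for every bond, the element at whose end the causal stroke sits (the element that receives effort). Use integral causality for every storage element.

#3 stroke→Sf1  (Sf1 fixes flow; stroke at Sf1)
#0 stroke→J1  (1-jn J1 has f-setter on 3)
#1 stroke→J1  (J1 flow already set via bond 3)
#2 stroke→J1  (J1 flow already set via bond 3)

β0 →J1
β1 →J1
β2 →J1
β3 →Sf1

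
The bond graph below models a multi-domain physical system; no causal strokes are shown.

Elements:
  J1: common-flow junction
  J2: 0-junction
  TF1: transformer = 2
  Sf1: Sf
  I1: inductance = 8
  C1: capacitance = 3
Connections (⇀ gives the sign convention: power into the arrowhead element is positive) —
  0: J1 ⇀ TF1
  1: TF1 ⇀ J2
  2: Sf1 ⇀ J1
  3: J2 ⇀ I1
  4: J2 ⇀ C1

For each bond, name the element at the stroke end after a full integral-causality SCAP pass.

b2 |Sf1  (source Sf1 imposes f)
b0 |J1  (J1 flow already set via bond 2)
b1 |TF1  (through TF1, causality passes straight; one stroke at TF1)
b3 |I1  (I1 integral (f out))
b4 |J2  (J2: last free bond brings effort in)

β0 →J1
β1 →TF1
β2 →Sf1
β3 →I1
β4 →J2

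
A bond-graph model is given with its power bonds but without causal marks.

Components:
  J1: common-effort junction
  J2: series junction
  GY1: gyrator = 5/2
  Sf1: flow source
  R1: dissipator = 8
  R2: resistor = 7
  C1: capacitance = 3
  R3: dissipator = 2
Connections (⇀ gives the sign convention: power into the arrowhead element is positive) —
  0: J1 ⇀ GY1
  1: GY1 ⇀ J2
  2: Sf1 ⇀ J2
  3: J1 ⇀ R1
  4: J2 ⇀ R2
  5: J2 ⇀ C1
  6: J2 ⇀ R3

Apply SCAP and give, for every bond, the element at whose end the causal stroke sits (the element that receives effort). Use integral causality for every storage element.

#0 |J1
#1 |J2
#2 |Sf1
#3 |R1
#4 |J2
#5 |J2
#6 |J2

bond 2 →Sf1  (source Sf1 imposes f)
bond 1 →J2  (J2: bond 2 brought flow, rest push out)
bond 4 →J2  (J2 flow already set via bond 2)
bond 5 →J2  (J2: bond 2 brought flow, rest push out)
bond 6 →J2  (1-jn J2 has f-setter on 2)
bond 0 →J1  (through GY1, causality inverts; strokes same side of GY1)
bond 3 →R1  (0-jn J1 has e-setter on 0)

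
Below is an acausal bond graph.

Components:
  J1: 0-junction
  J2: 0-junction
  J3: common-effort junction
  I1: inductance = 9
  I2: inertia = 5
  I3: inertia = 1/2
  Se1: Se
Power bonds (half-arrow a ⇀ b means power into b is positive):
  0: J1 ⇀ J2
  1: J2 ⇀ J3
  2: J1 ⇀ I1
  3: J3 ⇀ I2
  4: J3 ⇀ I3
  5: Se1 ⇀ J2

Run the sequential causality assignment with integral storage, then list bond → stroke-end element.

bond 0 stroke at J1
bond 1 stroke at J3
bond 2 stroke at I1
bond 3 stroke at I2
bond 4 stroke at I3
bond 5 stroke at J2

b5 |J2  (Se1 fixes effort; stroke away)
b0 |J1  (J2 effort already set via bond 5)
b1 |J3  (common-e at J2 fixed by 5)
b3 |I2  (J3 effort already set via bond 1)
b4 |I3  (0-jn J3 has e-setter on 1)
b2 |I1  (common-e at J1 fixed by 0)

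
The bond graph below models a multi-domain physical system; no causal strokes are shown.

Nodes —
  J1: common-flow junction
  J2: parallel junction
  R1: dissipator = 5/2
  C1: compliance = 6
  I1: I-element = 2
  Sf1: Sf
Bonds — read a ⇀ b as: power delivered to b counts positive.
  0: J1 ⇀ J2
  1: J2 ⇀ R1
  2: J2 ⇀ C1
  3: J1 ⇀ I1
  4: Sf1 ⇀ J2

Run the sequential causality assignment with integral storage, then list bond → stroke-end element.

β0 →J1
β1 →R1
β2 →J2
β3 →I1
β4 →Sf1

b4 →Sf1  (Sf1 (Sf) sets flow on bond)
b2 →J2  (C1 integral (e out))
b0 →J1  (J2 effort already set via bond 2)
b1 →R1  (common-e at J2 fixed by 2)
b3 →I1  (J1: last free bond brings flow in)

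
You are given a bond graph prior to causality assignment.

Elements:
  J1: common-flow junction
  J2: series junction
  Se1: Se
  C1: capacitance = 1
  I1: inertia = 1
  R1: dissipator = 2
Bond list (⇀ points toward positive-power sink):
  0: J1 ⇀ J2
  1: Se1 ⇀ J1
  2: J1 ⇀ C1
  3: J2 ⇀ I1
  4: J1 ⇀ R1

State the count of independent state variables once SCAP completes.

2  (C1, I1 all integral)

#1 stroke→J1  (Se1: effort source, stroke at far end)
#2 stroke→J1  (prefer integral on C1)
#3 stroke→I1  (I1: I, integral causality)
#0 stroke→J2  (common-f at J2 fixed by 3)
#4 stroke→J1  (common-f at J1 fixed by 0)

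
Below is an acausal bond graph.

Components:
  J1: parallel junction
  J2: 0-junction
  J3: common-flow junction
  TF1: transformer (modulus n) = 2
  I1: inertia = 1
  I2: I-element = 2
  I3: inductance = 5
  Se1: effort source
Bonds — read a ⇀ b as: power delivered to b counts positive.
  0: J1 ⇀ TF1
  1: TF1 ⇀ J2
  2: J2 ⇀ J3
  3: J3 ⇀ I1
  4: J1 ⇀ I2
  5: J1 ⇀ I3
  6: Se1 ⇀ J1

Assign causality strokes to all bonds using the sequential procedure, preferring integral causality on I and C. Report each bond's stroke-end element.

bond 6 |J1  (Se1: effort source, stroke at far end)
bond 0 |TF1  (common-e at J1 fixed by 6)
bond 4 |I2  (J1 effort already set via bond 6)
bond 5 |I3  (common-e at J1 fixed by 6)
bond 1 |J2  (TF1: transformer flips bond 0)
bond 2 |J3  (J2 effort already set via bond 1)
bond 3 |I1  (only one flow-in slot at J3)

β0 |TF1
β1 |J2
β2 |J3
β3 |I1
β4 |I2
β5 |I3
β6 |J1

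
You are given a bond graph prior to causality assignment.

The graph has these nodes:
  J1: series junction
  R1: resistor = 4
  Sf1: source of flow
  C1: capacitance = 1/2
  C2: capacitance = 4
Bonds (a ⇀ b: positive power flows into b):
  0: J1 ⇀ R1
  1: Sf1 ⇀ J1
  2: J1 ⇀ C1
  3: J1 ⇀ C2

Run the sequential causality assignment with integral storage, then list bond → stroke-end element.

b0 stroke→J1
b1 stroke→Sf1
b2 stroke→J1
b3 stroke→J1

bond 1 stroke→Sf1  (Sf1 fixes flow; stroke at Sf1)
bond 0 stroke→J1  (1-jn J1 has f-setter on 1)
bond 2 stroke→J1  (J1 flow already set via bond 1)
bond 3 stroke→J1  (1-jn J1 has f-setter on 1)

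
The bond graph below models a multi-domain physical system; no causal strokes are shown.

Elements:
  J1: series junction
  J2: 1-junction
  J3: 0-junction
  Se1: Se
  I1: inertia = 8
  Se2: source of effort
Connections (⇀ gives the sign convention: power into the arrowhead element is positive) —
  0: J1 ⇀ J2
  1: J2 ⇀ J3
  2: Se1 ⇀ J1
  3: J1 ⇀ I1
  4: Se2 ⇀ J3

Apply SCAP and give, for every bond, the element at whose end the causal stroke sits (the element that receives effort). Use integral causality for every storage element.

#0 →J1
#1 →J2
#2 →J1
#3 →I1
#4 →J3

β2 →J1  (Se1 (Se) sets effort on bond)
β4 →J3  (Se2 fixes effort; stroke away)
β1 →J2  (J3 effort already set via bond 4)
β0 →J1  (J2: last free bond brings flow in)
β3 →I1  (only one flow-in slot at J1)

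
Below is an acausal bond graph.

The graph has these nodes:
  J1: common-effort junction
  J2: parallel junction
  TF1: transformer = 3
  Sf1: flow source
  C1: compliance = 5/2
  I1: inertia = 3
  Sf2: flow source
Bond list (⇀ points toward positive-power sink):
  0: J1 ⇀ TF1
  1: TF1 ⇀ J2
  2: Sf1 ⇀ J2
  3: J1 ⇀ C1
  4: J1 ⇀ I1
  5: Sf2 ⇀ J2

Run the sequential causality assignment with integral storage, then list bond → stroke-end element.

bond 2 →Sf1  (Sf1 fixes flow; stroke at Sf1)
bond 5 →Sf2  (Sf2 (Sf) sets flow on bond)
bond 1 →J2  (J2: last free bond brings effort in)
bond 0 →TF1  (through TF1, causality passes straight; one stroke at TF1)
bond 3 →J1  (prefer integral on C1)
bond 4 →I1  (0-jn J1 has e-setter on 3)

β0 stroke→TF1
β1 stroke→J2
β2 stroke→Sf1
β3 stroke→J1
β4 stroke→I1
β5 stroke→Sf2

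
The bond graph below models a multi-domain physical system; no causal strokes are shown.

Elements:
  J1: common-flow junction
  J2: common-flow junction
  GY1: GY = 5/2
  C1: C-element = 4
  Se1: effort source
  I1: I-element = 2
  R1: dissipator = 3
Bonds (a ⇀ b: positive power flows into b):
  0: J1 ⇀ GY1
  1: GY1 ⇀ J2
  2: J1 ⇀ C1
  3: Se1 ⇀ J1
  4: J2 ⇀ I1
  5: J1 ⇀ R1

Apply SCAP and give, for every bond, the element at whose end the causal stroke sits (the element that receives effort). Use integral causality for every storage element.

β3 stroke→J1  (Se1: effort source, stroke at far end)
β2 stroke→J1  (prefer integral on C1)
β4 stroke→I1  (I1: I, integral causality)
β1 stroke→J2  (J2: bond 4 brought flow, rest push out)
β0 stroke→J1  (through GY1, causality inverts; strokes same side of GY1)
β5 stroke→R1  (only one flow-in slot at J1)

bond 0 |J1
bond 1 |J2
bond 2 |J1
bond 3 |J1
bond 4 |I1
bond 5 |R1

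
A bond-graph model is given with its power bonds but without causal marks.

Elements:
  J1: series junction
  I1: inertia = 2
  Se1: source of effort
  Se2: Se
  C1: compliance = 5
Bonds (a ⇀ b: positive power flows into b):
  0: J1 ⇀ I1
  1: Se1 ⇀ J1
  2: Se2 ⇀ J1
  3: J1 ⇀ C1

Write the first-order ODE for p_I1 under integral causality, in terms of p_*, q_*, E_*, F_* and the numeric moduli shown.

#1 stroke at J1  (Se1: effort source, stroke at far end)
#2 stroke at J1  (source Se2 imposes e)
#0 stroke at I1  (I1 outputs flow p/I1)
#3 stroke at J1  (common-f at J1 fixed by 0)

dp_I1/dt = E_Se1 + E_Se2 - q_C1/5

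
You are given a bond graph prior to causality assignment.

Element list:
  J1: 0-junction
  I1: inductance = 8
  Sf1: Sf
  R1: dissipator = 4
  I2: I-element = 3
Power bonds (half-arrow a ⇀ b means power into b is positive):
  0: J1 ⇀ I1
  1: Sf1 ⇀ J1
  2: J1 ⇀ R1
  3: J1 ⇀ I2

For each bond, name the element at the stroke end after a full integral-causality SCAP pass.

β1 |Sf1  (Sf1 (Sf) sets flow on bond)
β0 |I1  (prefer integral on I1)
β3 |I2  (prefer integral on I2)
β2 |J1  (J1 needs exactly one e-in)

β0 →I1
β1 →Sf1
β2 →J1
β3 →I2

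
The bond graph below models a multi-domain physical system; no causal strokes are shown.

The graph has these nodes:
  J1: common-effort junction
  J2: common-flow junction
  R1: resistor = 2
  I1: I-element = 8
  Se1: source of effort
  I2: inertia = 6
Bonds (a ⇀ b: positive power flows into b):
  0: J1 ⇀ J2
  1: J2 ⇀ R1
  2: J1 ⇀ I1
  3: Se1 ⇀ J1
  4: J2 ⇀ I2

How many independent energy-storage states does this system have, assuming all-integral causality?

bond 3 stroke→J1  (Se1: effort source, stroke at far end)
bond 0 stroke→J2  (common-e at J1 fixed by 3)
bond 2 stroke→I1  (common-e at J1 fixed by 3)
bond 4 stroke→I2  (prefer integral on I2)
bond 1 stroke→J2  (J2: bond 4 brought flow, rest push out)

2  (I1, I2 all integral)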